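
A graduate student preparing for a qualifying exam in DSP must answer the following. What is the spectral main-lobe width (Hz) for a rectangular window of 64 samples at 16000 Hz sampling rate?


Main lobe width for a rectangular window:
Width = 2 * fs / N
      = 2 * 16000 / 64
      = 32000 / 64
      = 500.0 Hz

500.0 Hz


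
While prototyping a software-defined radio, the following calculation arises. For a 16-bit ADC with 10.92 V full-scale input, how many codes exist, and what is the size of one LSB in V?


Step 1 — number of quantization levels:
L = 2^N = 2^16 = 65536

Step 2 — LSB step size:
delta = Vfs / L
      = 10.92 / 65536
      = 0.00016663 V

Levels = 65536; step size = 0.00016663 V


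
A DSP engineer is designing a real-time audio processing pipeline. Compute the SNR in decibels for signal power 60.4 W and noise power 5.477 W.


SNR in decibels:
SNR = 10 * log10(Ps / Pn)
    = 10 * log10(60.4 / 5.477)
    = 10 * log10(11.0279)
    = 10 * 1.0425
    = 10.42 dB

10.42 dB


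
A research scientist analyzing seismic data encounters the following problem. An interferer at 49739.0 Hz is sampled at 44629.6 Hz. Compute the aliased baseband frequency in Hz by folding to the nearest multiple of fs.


Compute the nearest integer multiple of fs to the signal:
n = round(49739.0 / 44629.6) = 1
f_alias = |49739.0 - 1 * 44629.6|
        = |49739.0 - 44629.6|
        = 5109.4 Hz

5109.4


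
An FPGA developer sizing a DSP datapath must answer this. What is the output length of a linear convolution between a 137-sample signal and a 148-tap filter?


Linear convolution output length:
L = N + M - 1
  = 137 + 148 - 1
  = 284 samples

284


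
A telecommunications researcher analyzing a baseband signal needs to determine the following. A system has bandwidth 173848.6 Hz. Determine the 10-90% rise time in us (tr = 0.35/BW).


Rise time from bandwidth relationship:
tr = 0.35 / BW
   = 0.35 / 173848.6
   = 2.013246008e-06 s
   = 2.0132 us

2.0132 us


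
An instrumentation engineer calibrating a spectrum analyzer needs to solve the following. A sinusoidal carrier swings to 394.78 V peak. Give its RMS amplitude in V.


RMS voltage for a sinusoidal waveform:
V_rms = V_peak / sqrt(2)
      = 394.78 / 1.414214
      = 279.152 V

279.152 V


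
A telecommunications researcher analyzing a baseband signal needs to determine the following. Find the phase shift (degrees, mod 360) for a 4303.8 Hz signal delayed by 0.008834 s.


Phase shift from frequency and time delay:
phi = 360 * f * t_delay
    = 360 * 4303.8 * 0.008834
    = 13687.12 degrees
    mod 360 = 7.12 degrees

7.12 degrees


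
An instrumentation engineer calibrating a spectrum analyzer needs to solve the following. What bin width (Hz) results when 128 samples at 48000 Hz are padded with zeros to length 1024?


Frequency resolution after zero-padding:
N_padded = 128 * 8 = 1024
df = fs / N_padded
   = 48000 / 1024
   = 46.875 Hz

46.875 Hz


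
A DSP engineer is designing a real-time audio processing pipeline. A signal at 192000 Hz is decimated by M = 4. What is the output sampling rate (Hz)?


Decimation reduces the sample rate:
fs_out = fs_in / M
       = 192000 / 4
       = 48000.0 Hz

48000.0 Hz


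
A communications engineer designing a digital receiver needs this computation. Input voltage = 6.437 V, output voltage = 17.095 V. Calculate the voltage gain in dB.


Voltage gain in dB:
G = 20 * log10(Vout / Vin)
  = 20 * log10(17.095 / 6.437)
  = 20 * log10(2.65574)
  = 20 * 0.424186
  = 8.48 dB

8.48 dB


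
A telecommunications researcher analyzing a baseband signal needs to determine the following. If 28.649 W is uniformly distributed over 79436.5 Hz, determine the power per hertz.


Power spectral density:
PSD = P / BW
    = 28.649 / 79436.5
    = 0.00036065 W/Hz

0.00036065 W/Hz


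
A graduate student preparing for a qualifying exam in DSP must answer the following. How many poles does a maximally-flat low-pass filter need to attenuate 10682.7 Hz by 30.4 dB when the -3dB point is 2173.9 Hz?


Butterworth filter order formula:
n = log10(10^(A/10) - 1) / (2 * log10(f_stop/f_pass))
10^(30.4/10) - 1 = 1095.4782
f_stop/f_pass = 10682.7 / 2173.9 = 4.9141
n = 2.198 -> ceil = 3

3


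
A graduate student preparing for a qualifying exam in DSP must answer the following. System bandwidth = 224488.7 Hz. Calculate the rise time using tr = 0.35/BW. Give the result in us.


Rise time from bandwidth relationship:
tr = 0.35 / BW
   = 0.35 / 224488.7
   = 1.55909852e-06 s
   = 1.5591 us

1.5591 us


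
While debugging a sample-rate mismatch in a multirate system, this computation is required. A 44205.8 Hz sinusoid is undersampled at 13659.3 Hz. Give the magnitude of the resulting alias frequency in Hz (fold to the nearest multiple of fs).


Compute the nearest integer multiple of fs to the signal:
n = round(44205.8 / 13659.3) = 3
f_alias = |44205.8 - 3 * 13659.3|
        = |44205.8 - 40977.9|
        = 3227.9 Hz

3227.9


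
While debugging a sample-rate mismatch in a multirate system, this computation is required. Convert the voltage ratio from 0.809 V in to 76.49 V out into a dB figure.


Voltage gain in dB:
G = 20 * log10(Vout / Vin)
  = 20 * log10(76.49 / 0.809)
  = 20 * log10(94.548826)
  = 20 * 1.975656
  = 39.51 dB

39.51 dB


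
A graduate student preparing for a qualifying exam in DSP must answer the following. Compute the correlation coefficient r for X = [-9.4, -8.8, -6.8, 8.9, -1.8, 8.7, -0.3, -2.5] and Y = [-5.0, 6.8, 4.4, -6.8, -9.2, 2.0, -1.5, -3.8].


Pearson correlation coefficient (population):
r = cov(X,Y) / (std(X) * std(Y))
Mean X = -1.5, Mean Y = -1.6375
Cov(X,Y) = -9.8775
Std(X) = 6.694401, Std(Y) = 5.252604
r = -0.2809

-0.2809


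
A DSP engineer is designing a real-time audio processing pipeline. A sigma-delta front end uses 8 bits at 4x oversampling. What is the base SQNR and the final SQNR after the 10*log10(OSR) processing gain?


Step 1 — baseline SQNR at Nyquist:
SQNR_base = 6.02*N + 1.76
          = 6.02*8 + 1.76
          = 49.92 dB

Step 2 — oversampling processing gain:
G = 10*log10(OSR) = 10*log10(4) = 6.02 dB

Step 3 — total:
SQNR_total = 49.92 + 6.02 = 55.94 dB

Base SQNR = 49.92 dB; oversampled SQNR = 55.94 dB


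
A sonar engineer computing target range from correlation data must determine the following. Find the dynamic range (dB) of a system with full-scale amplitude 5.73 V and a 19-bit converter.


Dynamic range from full-scale to LSB:
V_min = V_max / 2^bits = 5.73 / 2^19
DR = 20 * log10(V_max / V_min)
   = 20 * log10(2^19)
   = 20 * 19 * log10(2)
   = 114.39 dB

114.39 dB


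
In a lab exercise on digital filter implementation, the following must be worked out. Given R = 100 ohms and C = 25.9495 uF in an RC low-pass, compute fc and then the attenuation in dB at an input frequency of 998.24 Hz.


Step 1 — cutoff frequency:
fc = 1 / (2*pi*R*C)
C = 25.9495 uF = 2.59495e-05 F
fc = 1 / (2*pi*100*2.59495e-05)
   = 61.3326 Hz

Step 2 — magnitude at f = 998.24 Hz:
|H(f)| = 1 / sqrt(1 + (f/fc)^2)
f/fc = 998.24 / 61.3326 = 16.275847
|H| = 1 / sqrt(1 + 264.903196) = 0.0613251
|H|_dB = 20*log10(0.0613251) = -24.25 dB

fc = 61.3326 Hz; |H(998.24 Hz)| = -24.25 dB


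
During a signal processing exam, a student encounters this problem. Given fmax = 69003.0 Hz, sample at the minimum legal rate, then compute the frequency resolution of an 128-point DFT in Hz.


Step 1 — Nyquist sampling rate:
fs = 2 * fmax = 2 * 69003.0 = 138006.0 Hz

Step 2 — DFT bin spacing:
df = fs / N = 138006.0 / 128 = 1078.1719 Hz

1078.1719 Hz


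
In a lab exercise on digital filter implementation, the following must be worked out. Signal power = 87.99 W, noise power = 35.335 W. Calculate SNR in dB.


SNR in decibels:
SNR = 10 * log10(Ps / Pn)
    = 10 * log10(87.99 / 35.335)
    = 10 * log10(2.4902)
    = 10 * 0.3962
    = 3.96 dB

3.96 dB


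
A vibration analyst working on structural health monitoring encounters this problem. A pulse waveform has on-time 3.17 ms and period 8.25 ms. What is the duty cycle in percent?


Duty cycle as a percentage:
DC = (t_on / T) * 100
   = (3.17 / 8.25) * 100
   = 0.384242 * 100
   = 38.42 %

38.42 %


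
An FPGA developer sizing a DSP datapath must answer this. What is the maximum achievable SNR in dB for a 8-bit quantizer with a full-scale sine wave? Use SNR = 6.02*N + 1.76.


Theoretical SNR for a full-scale sinusoid:
SNR = 6.02 * N + 1.76
    = 6.02 * 8 + 1.76
    = 48.16 + 1.76
    = 49.92 dB

49.92 dB


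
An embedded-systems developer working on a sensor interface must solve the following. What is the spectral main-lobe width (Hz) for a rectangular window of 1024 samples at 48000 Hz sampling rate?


Main lobe width for a rectangular window:
Width = 2 * fs / N
      = 2 * 48000 / 1024
      = 96000 / 1024
      = 93.75 Hz

93.75 Hz


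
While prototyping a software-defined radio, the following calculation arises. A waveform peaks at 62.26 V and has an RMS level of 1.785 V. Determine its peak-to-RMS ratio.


Crest factor is the ratio of peak to RMS:
CF = V_peak / V_rms
   = 62.26 / 1.785
   = 34.8796

34.8796


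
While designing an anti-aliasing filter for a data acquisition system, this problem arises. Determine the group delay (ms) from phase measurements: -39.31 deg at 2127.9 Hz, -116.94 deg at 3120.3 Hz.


Group delay from phase difference:
tau = -d(phi)/d(omega)
d(phi) = -77.63 deg = -1.354899 rad
d(omega) = 2*pi*(3120.3 - 2127.9) = 6235.4331 rad/s
tau = -(-1.354899) / 6235.4331
    = 0.2173 ms

0.2173 ms


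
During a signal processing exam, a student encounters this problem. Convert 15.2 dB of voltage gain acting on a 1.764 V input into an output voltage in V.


Output voltage from dB gain:
V_out = V_in * 10^(gain_dB / 20)
      = 1.764 * 10^(15.2 / 20)
      = 1.764 * 5.754399
      = 10.1508 V

10.1508 V


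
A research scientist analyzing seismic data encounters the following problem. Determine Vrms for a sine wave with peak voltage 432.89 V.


RMS voltage for a sinusoidal waveform:
V_rms = V_peak / sqrt(2)
      = 432.89 / 1.414214
      = 306.099 V

306.099 V


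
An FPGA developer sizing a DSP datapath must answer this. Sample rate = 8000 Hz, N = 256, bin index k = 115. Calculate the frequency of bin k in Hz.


Frequency of DFT bin k:
f_k = k * fs / N
    = 115 * 8000 / 256
    = 920000 / 256
    = 3593.75 Hz

3593.75 Hz


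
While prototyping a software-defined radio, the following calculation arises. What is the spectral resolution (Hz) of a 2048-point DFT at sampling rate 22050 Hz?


DFT frequency resolution:
df = fs / N
   = 22050 / 2048
   = 10.7666 Hz

10.7666 Hz


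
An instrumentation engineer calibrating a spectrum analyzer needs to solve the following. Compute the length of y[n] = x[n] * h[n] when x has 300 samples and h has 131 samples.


Linear convolution output length:
L = N + M - 1
  = 300 + 131 - 1
  = 430 samples

430


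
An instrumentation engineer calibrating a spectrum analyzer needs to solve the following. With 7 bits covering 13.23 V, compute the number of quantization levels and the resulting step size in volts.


Step 1 — number of quantization levels:
L = 2^N = 2^7 = 128

Step 2 — LSB step size:
delta = Vfs / L
      = 13.23 / 128
      = 0.10335938 V

Levels = 128; step size = 0.10335938 V


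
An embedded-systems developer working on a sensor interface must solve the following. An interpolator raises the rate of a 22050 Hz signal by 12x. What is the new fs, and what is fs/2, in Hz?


Step 1 — output sample rate after interpolation by L:
fs_out = L * fs_in = 12 * 22050 = 264600 Hz

Step 2 — Nyquist frequency of the output stream:
f_Nyq = fs_out / 2 = 264600 / 2 = 132300.0 Hz

fs_out = 264600 Hz; f_Nyquist = 132300.0 Hz


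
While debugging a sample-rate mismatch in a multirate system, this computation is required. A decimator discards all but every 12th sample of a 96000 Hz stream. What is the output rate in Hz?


Decimation reduces the sample rate:
fs_out = fs_in / M
       = 96000 / 12
       = 8000.0 Hz

8000.0 Hz


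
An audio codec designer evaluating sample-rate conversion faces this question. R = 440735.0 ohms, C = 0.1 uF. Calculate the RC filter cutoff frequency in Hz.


Cutoff frequency of a first-order RC filter:
fc = 1 / (2 * pi * R * C)
C = 0.1 uF = 1e-07 F
fc = 1 / (2 * pi * 440735.0 * 1e-07)
   = 1 / 0.27692196763598
   = 3.611126 Hz

3.611126 Hz


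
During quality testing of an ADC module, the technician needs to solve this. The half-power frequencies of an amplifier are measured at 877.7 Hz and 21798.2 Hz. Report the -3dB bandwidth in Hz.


Bandwidth is the difference of -3dB frequencies:
BW = f_high - f_low
   = 21798.2 - 877.7
   = 20920.5 Hz

20920.5 Hz


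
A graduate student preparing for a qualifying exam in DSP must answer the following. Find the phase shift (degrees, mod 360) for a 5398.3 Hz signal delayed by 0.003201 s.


Phase shift from frequency and time delay:
phi = 360 * f * t_delay
    = 360 * 5398.3 * 0.003201
    = 6220.78 degrees
    mod 360 = 100.78 degrees

100.78 degrees


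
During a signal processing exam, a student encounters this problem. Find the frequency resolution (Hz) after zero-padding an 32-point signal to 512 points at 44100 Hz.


Frequency resolution after zero-padding:
N_padded = 32 * 16 = 512
df = fs / N_padded
   = 44100 / 512
   = 86.1328 Hz

86.1328 Hz


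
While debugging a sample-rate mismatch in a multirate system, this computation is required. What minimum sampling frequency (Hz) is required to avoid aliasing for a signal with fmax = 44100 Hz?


The Nyquist rate is twice the maximum frequency component.
fs_min = 2 * fmax
      = 2 * 44100
      = 88200 Hz

88200


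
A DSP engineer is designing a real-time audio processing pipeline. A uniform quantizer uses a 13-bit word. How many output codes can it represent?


Number of quantization levels = 2^N
= 2^13
= 8192

8192


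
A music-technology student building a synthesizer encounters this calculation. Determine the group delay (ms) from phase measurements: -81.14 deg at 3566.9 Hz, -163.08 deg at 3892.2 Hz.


Group delay from phase difference:
tau = -d(phi)/d(omega)
d(phi) = -81.94 deg = -1.430123 rad
d(omega) = 2*pi*(3892.2 - 3566.9) = 2043.9202 rad/s
tau = -(-1.430123) / 2043.9202
    = 0.6997 ms

0.6997 ms


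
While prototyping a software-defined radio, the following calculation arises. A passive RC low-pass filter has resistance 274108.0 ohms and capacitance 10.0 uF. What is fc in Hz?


Cutoff frequency of a first-order RC filter:
fc = 1 / (2 * pi * R * C)
C = 10.0 uF = 1e-05 F
fc = 1 / (2 * pi * 274108.0 * 1e-05)
   = 1 / 17.222713581804
   = 0.058063 Hz

0.058063 Hz


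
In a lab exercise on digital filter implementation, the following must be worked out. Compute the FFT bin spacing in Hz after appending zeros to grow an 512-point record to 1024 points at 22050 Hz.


Frequency resolution after zero-padding:
N_padded = 512 * 2 = 1024
df = fs / N_padded
   = 22050 / 1024
   = 21.5332 Hz

21.5332 Hz


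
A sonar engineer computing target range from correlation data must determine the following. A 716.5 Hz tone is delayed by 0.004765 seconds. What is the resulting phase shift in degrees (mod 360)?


Phase shift from frequency and time delay:
phi = 360 * f * t_delay
    = 360 * 716.5 * 0.004765
    = 1229.08 degrees
    mod 360 = 149.08 degrees

149.08 degrees


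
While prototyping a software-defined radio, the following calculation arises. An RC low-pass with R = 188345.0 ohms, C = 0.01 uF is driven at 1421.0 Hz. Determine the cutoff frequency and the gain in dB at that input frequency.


Step 1 — cutoff frequency:
fc = 1 / (2*pi*R*C)
C = 0.01 uF = 1e-08 F
fc = 1 / (2*pi*188345.0*1e-08)
   = 84.5018 Hz

Step 2 — magnitude at f = 1421.0 Hz:
|H(f)| = 1 / sqrt(1 + (f/fc)^2)
f/fc = 1421.0 / 84.5018 = 16.81621
|H| = 1 / sqrt(1 + 282.784919) = 0.0593616
|H|_dB = 20*log10(0.0593616) = -24.53 dB

fc = 84.5018 Hz; |H(1421.0 Hz)| = -24.53 dB


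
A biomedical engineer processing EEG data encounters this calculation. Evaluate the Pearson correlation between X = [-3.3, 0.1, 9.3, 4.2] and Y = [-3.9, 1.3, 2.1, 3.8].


Pearson correlation coefficient (population):
r = cov(X,Y) / (std(X) * std(Y))
Mean X = 2.575, Mean Y = 0.825
Cov(X,Y) = 9.998125
Std(X) = 4.703921, Std(Y) = 2.873478
r = 0.7397

0.7397


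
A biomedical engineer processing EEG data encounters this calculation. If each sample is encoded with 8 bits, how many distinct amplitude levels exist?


Number of quantization levels = 2^N
= 2^8
= 256

256


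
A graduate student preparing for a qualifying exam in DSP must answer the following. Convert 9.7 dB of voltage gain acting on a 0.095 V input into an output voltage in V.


Output voltage from dB gain:
V_out = V_in * 10^(gain_dB / 20)
      = 0.095 * 10^(9.7 / 20)
      = 0.095 * 3.054921
      = 0.2902 V

0.2902 V


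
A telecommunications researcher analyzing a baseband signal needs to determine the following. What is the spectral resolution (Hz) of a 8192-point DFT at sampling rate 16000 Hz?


DFT frequency resolution:
df = fs / N
   = 16000 / 8192
   = 1.9531 Hz

1.9531 Hz


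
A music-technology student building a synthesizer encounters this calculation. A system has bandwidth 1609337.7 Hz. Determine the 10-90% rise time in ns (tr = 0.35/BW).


Rise time from bandwidth relationship:
tr = 0.35 / BW
   = 0.35 / 1609337.7
   = 2.174807686e-07 s
   = 217.4808 ns

217.4808 ns


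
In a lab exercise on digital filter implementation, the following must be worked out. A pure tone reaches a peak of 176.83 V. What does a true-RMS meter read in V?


RMS voltage for a sinusoidal waveform:
V_rms = V_peak / sqrt(2)
      = 176.83 / 1.414214
      = 125.038 V

125.038 V


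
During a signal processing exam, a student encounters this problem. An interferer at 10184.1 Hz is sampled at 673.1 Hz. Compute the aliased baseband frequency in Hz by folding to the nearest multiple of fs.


Compute the nearest integer multiple of fs to the signal:
n = round(10184.1 / 673.1) = 15
f_alias = |10184.1 - 15 * 673.1|
        = |10184.1 - 10096.5|
        = 87.6 Hz

87.6


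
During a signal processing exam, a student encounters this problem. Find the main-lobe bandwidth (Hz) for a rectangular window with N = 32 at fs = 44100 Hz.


Main lobe width for a rectangular window:
Width = 2 * fs / N
      = 2 * 44100 / 32
      = 88200 / 32
      = 2756.25 Hz

2756.25 Hz


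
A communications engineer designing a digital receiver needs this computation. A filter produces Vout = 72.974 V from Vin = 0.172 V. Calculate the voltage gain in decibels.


Voltage gain in dB:
G = 20 * log10(Vout / Vin)
  = 20 * log10(72.974 / 0.172)
  = 20 * log10(424.267442)
  = 20 * 2.62764
  = 52.55 dB

52.55 dB


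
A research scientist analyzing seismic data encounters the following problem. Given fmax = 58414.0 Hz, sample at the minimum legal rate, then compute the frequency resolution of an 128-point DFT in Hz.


Step 1 — Nyquist sampling rate:
fs = 2 * fmax = 2 * 58414.0 = 116828.0 Hz

Step 2 — DFT bin spacing:
df = fs / N = 116828.0 / 128 = 912.7188 Hz

912.7188 Hz


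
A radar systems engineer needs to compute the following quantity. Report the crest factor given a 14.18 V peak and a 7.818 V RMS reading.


Crest factor is the ratio of peak to RMS:
CF = V_peak / V_rms
   = 14.18 / 7.818
   = 1.8138

1.8138


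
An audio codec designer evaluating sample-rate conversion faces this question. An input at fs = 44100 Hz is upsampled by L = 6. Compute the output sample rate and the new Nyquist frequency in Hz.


Step 1 — output sample rate after interpolation by L:
fs_out = L * fs_in = 6 * 44100 = 264600 Hz

Step 2 — Nyquist frequency of the output stream:
f_Nyq = fs_out / 2 = 264600 / 2 = 132300.0 Hz

fs_out = 264600 Hz; f_Nyquist = 132300.0 Hz


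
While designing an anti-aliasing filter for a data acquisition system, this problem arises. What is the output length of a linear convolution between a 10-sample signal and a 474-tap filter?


Linear convolution output length:
L = N + M - 1
  = 10 + 474 - 1
  = 483 samples

483


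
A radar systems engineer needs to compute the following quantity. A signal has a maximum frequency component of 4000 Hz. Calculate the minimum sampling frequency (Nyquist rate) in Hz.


The Nyquist rate is twice the maximum frequency component.
fs_min = 2 * fmax
      = 2 * 4000
      = 8000 Hz

8000


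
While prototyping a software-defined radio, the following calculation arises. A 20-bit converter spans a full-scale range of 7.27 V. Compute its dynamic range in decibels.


Dynamic range from full-scale to LSB:
V_min = V_max / 2^bits = 7.27 / 2^20
DR = 20 * log10(V_max / V_min)
   = 20 * log10(2^20)
   = 20 * 20 * log10(2)
   = 120.41 dB

120.41 dB


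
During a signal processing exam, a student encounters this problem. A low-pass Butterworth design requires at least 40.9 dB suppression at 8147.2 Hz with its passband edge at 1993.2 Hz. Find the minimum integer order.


Butterworth filter order formula:
n = log10(10^(A/10) - 1) / (2 * log10(f_stop/f_pass))
10^(40.9/10) - 1 = 12301.6877
f_stop/f_pass = 8147.2 / 1993.2 = 4.0875
n = 3.3444 -> ceil = 4

4


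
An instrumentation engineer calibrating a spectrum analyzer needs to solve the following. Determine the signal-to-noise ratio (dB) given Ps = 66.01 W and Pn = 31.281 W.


SNR in decibels:
SNR = 10 * log10(Ps / Pn)
    = 10 * log10(66.01 / 31.281)
    = 10 * log10(2.1102)
    = 10 * 0.3243
    = 3.24 dB

3.24 dB


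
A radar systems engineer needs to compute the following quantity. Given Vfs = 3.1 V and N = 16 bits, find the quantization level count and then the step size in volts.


Step 1 — number of quantization levels:
L = 2^N = 2^16 = 65536

Step 2 — LSB step size:
delta = Vfs / L
      = 3.1 / 65536
      = 4.73e-05 V

Levels = 65536; step size = 4.73e-05 V


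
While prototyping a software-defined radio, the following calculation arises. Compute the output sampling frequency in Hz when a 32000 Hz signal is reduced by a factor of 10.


Decimation reduces the sample rate:
fs_out = fs_in / M
       = 32000 / 10
       = 3200.0 Hz

3200.0 Hz


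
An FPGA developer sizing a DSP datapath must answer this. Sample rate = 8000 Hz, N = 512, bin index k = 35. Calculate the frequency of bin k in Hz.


Frequency of DFT bin k:
f_k = k * fs / N
    = 35 * 8000 / 512
    = 280000 / 512
    = 546.875 Hz

546.875 Hz


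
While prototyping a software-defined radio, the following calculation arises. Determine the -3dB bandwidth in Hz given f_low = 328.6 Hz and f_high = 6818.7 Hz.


Bandwidth is the difference of -3dB frequencies:
BW = f_high - f_low
   = 6818.7 - 328.6
   = 6490.1 Hz

6490.1 Hz


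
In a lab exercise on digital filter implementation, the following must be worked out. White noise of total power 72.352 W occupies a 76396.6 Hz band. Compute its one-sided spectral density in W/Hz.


Power spectral density:
PSD = P / BW
    = 72.352 / 76396.6
    = 0.00094706 W/Hz

0.00094706 W/Hz


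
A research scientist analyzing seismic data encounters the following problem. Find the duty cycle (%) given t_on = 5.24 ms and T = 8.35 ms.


Duty cycle as a percentage:
DC = (t_on / T) * 100
   = (5.24 / 8.35) * 100
   = 0.627545 * 100
   = 62.75 %

62.75 %


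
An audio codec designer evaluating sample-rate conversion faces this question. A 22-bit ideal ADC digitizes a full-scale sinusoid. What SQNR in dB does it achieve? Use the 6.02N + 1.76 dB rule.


Theoretical SNR for a full-scale sinusoid:
SNR = 6.02 * N + 1.76
    = 6.02 * 22 + 1.76
    = 132.44 + 1.76
    = 134.2 dB

134.2 dB


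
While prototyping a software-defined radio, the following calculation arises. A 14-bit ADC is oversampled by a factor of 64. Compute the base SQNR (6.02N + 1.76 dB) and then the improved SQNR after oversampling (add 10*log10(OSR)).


Step 1 — baseline SQNR at Nyquist:
SQNR_base = 6.02*N + 1.76
          = 6.02*14 + 1.76
          = 86.04 dB

Step 2 — oversampling processing gain:
G = 10*log10(OSR) = 10*log10(64) = 18.06 dB

Step 3 — total:
SQNR_total = 86.04 + 18.06 = 104.1 dB

Base SQNR = 86.04 dB; oversampled SQNR = 104.1 dB


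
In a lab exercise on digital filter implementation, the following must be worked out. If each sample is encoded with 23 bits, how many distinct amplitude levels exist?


Number of quantization levels = 2^N
= 2^23
= 8388608

8388608


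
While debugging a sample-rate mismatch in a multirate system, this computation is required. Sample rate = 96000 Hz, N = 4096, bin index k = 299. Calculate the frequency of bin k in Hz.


Frequency of DFT bin k:
f_k = k * fs / N
    = 299 * 96000 / 4096
    = 28704000 / 4096
    = 7007.812 Hz

7007.812 Hz


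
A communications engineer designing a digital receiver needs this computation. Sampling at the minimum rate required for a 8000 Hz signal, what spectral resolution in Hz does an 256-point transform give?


Step 1 — Nyquist sampling rate:
fs = 2 * fmax = 2 * 8000 = 16000 Hz

Step 2 — DFT bin spacing:
df = fs / N = 16000 / 256 = 62.5 Hz

62.5 Hz


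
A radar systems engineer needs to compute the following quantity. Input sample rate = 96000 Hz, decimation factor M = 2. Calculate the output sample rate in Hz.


Decimation reduces the sample rate:
fs_out = fs_in / M
       = 96000 / 2
       = 48000.0 Hz

48000.0 Hz


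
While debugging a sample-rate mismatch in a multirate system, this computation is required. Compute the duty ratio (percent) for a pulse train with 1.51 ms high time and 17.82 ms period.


Duty cycle as a percentage:
DC = (t_on / T) * 100
   = (1.51 / 17.82) * 100
   = 0.084736 * 100
   = 8.47 %

8.47 %


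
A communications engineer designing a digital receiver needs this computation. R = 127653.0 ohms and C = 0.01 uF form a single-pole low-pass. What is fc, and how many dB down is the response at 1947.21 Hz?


Step 1 — cutoff frequency:
fc = 1 / (2*pi*R*C)
C = 0.01 uF = 1e-08 F
fc = 1 / (2*pi*127653.0*1e-08)
   = 124.678 Hz

Step 2 — magnitude at f = 1947.21 Hz:
|H(f)| = 1 / sqrt(1 + (f/fc)^2)
f/fc = 1947.21 / 124.678 = 15.617912
|H| = 1 / sqrt(1 + 243.919175) = 0.0638982
|H|_dB = 20*log10(0.0638982) = -23.89 dB

fc = 124.678 Hz; |H(1947.21 Hz)| = -23.89 dB


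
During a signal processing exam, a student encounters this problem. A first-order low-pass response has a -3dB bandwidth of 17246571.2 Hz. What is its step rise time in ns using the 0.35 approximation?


Rise time from bandwidth relationship:
tr = 0.35 / BW
   = 0.35 / 17246571.2
   = 2.029388891e-08 s
   = 20.2939 ns

20.2939 ns


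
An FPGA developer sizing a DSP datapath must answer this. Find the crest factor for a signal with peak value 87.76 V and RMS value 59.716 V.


Crest factor is the ratio of peak to RMS:
CF = V_peak / V_rms
   = 87.76 / 59.716
   = 1.4696

1.4696


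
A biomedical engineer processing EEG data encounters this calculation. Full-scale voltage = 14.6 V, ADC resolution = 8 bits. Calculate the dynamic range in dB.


Dynamic range from full-scale to LSB:
V_min = V_max / 2^bits = 14.6 / 2^8
DR = 20 * log10(V_max / V_min)
   = 20 * log10(2^8)
   = 20 * 8 * log10(2)
   = 48.16 dB

48.16 dB


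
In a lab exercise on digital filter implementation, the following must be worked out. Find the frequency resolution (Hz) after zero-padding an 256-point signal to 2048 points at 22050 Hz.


Frequency resolution after zero-padding:
N_padded = 256 * 8 = 2048
df = fs / N_padded
   = 22050 / 2048
   = 10.7666 Hz

10.7666 Hz


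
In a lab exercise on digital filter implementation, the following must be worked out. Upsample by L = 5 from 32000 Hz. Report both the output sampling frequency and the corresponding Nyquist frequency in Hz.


Step 1 — output sample rate after interpolation by L:
fs_out = L * fs_in = 5 * 32000 = 160000 Hz

Step 2 — Nyquist frequency of the output stream:
f_Nyq = fs_out / 2 = 160000 / 2 = 80000.0 Hz

fs_out = 160000 Hz; f_Nyquist = 80000.0 Hz


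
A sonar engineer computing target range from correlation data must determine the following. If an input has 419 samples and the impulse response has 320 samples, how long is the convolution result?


Linear convolution output length:
L = N + M - 1
  = 419 + 320 - 1
  = 738 samples

738


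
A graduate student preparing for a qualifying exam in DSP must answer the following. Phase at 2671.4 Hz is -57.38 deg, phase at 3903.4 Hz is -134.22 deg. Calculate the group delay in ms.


Group delay from phase difference:
tau = -d(phi)/d(omega)
d(phi) = -76.84 deg = -1.341111 rad
d(omega) = 2*pi*(3903.4 - 2671.4) = 7740.8843 rad/s
tau = -(-1.341111) / 7740.8843
    = 0.1733 ms

0.1733 ms


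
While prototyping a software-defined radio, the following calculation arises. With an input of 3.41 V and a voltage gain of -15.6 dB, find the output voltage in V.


Output voltage from dB gain:
V_out = V_in * 10^(gain_dB / 20)
      = 3.41 * 10^(-15.6 / 20)
      = 3.41 * 0.165959
      = 0.5659 V

0.5659 V


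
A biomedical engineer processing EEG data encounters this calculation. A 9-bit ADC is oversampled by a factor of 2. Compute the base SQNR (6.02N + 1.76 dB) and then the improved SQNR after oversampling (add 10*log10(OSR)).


Step 1 — baseline SQNR at Nyquist:
SQNR_base = 6.02*N + 1.76
          = 6.02*9 + 1.76
          = 55.94 dB

Step 2 — oversampling processing gain:
G = 10*log10(OSR) = 10*log10(2) = 3.01 dB

Step 3 — total:
SQNR_total = 55.94 + 3.01 = 58.95 dB

Base SQNR = 55.94 dB; oversampled SQNR = 58.95 dB


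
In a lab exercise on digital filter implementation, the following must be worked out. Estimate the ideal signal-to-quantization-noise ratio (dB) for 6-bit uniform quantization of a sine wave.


Theoretical SNR for a full-scale sinusoid:
SNR = 6.02 * N + 1.76
    = 6.02 * 6 + 1.76
    = 36.12 + 1.76
    = 37.88 dB

37.88 dB


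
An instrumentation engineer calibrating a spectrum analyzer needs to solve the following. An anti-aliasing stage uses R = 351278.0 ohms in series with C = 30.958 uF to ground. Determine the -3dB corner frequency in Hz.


Cutoff frequency of a first-order RC filter:
fc = 1 / (2 * pi * R * C)
C = 30.958 uF = 3.0958e-05 F
fc = 1 / (2 * pi * 351278.0 * 3.0958e-05)
   = 1 / 68.328787738128
   = 0.014635 Hz

0.014635 Hz


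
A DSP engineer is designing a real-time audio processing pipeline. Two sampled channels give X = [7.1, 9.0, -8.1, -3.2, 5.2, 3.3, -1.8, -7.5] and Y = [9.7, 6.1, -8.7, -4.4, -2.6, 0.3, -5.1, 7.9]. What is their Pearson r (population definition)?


Pearson correlation coefficient (population):
r = cov(X,Y) / (std(X) * std(Y))
Mean X = 0.5, Mean Y = 0.4
Cov(X,Y) = 18.015
Std(X) = 6.151016, Std(Y) = 6.327914
r = 0.4628

0.4628


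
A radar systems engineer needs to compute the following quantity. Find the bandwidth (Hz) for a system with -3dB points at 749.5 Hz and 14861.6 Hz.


Bandwidth is the difference of -3dB frequencies:
BW = f_high - f_low
   = 14861.6 - 749.5
   = 14112.1 Hz

14112.1 Hz


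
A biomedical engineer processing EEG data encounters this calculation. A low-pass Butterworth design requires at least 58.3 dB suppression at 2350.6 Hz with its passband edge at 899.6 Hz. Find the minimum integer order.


Butterworth filter order formula:
n = log10(10^(A/10) - 1) / (2 * log10(f_stop/f_pass))
10^(58.3/10) - 1 = 676081.9754
f_stop/f_pass = 2350.6 / 899.6 = 2.6129
n = 6.9882 -> ceil = 7

7


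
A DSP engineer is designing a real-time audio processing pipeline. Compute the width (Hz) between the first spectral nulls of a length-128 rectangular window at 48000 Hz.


Main lobe width for a rectangular window:
Width = 2 * fs / N
      = 2 * 48000 / 128
      = 96000 / 128
      = 750.0 Hz

750.0 Hz


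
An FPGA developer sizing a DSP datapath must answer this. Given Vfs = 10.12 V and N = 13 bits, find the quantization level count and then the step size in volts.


Step 1 — number of quantization levels:
L = 2^N = 2^13 = 8192

Step 2 — LSB step size:
delta = Vfs / L
      = 10.12 / 8192
      = 0.00123535 V

Levels = 8192; step size = 0.00123535 V


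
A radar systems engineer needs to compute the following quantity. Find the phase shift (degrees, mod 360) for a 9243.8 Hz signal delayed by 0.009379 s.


Phase shift from frequency and time delay:
phi = 360 * f * t_delay
    = 360 * 9243.8 * 0.009379
    = 31211.14 degrees
    mod 360 = 251.14 degrees

251.14 degrees


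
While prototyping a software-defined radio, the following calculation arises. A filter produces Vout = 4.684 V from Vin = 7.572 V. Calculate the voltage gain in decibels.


Voltage gain in dB:
G = 20 * log10(Vout / Vin)
  = 20 * log10(4.684 / 7.572)
  = 20 * log10(0.618595)
  = 20 * -0.208594
  = -4.17 dB

-4.17 dB


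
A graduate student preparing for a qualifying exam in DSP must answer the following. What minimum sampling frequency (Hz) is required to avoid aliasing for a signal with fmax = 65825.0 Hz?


The Nyquist rate is twice the maximum frequency component.
fs_min = 2 * fmax
      = 2 * 65825.0
      = 131650.0 Hz

131650.0


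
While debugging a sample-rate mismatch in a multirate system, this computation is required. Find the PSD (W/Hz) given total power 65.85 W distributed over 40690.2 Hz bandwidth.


Power spectral density:
PSD = P / BW
    = 65.85 / 40690.2
    = 0.00161833 W/Hz

0.00161833 W/Hz


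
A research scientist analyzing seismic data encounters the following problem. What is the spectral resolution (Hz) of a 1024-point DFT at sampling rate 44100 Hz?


DFT frequency resolution:
df = fs / N
   = 44100 / 1024
   = 43.0664 Hz

43.0664 Hz


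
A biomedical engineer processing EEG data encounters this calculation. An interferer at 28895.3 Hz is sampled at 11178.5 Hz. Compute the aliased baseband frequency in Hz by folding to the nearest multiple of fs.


Compute the nearest integer multiple of fs to the signal:
n = round(28895.3 / 11178.5) = 3
f_alias = |28895.3 - 3 * 11178.5|
        = |28895.3 - 33535.5|
        = 4640.2 Hz

4640.2


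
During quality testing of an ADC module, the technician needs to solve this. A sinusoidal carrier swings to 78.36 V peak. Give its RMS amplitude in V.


RMS voltage for a sinusoidal waveform:
V_rms = V_peak / sqrt(2)
      = 78.36 / 1.414214
      = 55.409 V

55.409 V


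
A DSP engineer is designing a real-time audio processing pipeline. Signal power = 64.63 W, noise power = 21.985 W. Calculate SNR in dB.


SNR in decibels:
SNR = 10 * log10(Ps / Pn)
    = 10 * log10(64.63 / 21.985)
    = 10 * log10(2.9397)
    = 10 * 0.4683
    = 4.68 dB

4.68 dB


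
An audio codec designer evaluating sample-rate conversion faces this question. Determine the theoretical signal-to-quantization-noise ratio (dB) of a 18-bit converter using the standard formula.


Theoretical SNR for a full-scale sinusoid:
SNR = 6.02 * N + 1.76
    = 6.02 * 18 + 1.76
    = 108.36 + 1.76
    = 110.12 dB

110.12 dB


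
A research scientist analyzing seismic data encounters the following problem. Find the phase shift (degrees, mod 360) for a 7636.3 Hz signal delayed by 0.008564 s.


Phase shift from frequency and time delay:
phi = 360 * f * t_delay
    = 360 * 7636.3 * 0.008564
    = 23543.02 degrees
    mod 360 = 143.02 degrees

143.02 degrees


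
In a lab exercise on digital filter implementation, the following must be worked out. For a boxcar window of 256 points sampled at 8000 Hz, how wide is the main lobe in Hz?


Main lobe width for a rectangular window:
Width = 2 * fs / N
      = 2 * 8000 / 256
      = 16000 / 256
      = 62.5 Hz

62.5 Hz


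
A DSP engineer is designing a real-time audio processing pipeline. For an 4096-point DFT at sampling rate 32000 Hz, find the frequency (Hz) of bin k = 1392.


Frequency of DFT bin k:
f_k = k * fs / N
    = 1392 * 32000 / 4096
    = 44544000 / 4096
    = 10875.0 Hz

10875.0 Hz


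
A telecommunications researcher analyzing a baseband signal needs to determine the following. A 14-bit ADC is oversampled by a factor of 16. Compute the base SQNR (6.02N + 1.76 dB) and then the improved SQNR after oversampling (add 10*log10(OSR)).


Step 1 — baseline SQNR at Nyquist:
SQNR_base = 6.02*N + 1.76
          = 6.02*14 + 1.76
          = 86.04 dB

Step 2 — oversampling processing gain:
G = 10*log10(OSR) = 10*log10(16) = 12.04 dB

Step 3 — total:
SQNR_total = 86.04 + 12.04 = 98.08 dB

Base SQNR = 86.04 dB; oversampled SQNR = 98.08 dB


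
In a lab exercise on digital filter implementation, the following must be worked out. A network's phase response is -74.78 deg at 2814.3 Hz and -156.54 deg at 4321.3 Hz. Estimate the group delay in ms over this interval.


Group delay from phase difference:
tau = -d(phi)/d(omega)
d(phi) = -81.76 deg = -1.426981 rad
d(omega) = 2*pi*(4321.3 - 2814.3) = 9468.7603 rad/s
tau = -(-1.426981) / 9468.7603
    = 0.1507 ms

0.1507 ms


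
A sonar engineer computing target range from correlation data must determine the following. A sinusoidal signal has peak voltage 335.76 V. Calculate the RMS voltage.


RMS voltage for a sinusoidal waveform:
V_rms = V_peak / sqrt(2)
      = 335.76 / 1.414214
      = 237.418 V

237.418 V


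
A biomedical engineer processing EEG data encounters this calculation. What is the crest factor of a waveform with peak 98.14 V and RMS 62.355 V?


Crest factor is the ratio of peak to RMS:
CF = V_peak / V_rms
   = 98.14 / 62.355
   = 1.5739

1.5739


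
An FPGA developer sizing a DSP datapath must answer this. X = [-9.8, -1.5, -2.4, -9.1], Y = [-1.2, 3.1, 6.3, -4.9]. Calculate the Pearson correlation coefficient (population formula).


Pearson correlation coefficient (population):
r = cov(X,Y) / (std(X) * std(Y))
Mean X = -5.7, Mean Y = 0.825
Cov(X,Y) = 13.8475
Std(X) = 3.771604, Std(Y) = 4.243451
r = 0.8652

0.8652


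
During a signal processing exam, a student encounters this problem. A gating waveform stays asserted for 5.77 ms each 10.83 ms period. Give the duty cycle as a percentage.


Duty cycle as a percentage:
DC = (t_on / T) * 100
   = (5.77 / 10.83) * 100
   = 0.532779 * 100
   = 53.28 %

53.28 %


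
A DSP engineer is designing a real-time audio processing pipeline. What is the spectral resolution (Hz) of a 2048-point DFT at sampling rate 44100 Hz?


DFT frequency resolution:
df = fs / N
   = 44100 / 2048
   = 21.5332 Hz

21.5332 Hz


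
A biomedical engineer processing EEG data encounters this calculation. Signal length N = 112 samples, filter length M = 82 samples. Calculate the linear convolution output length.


Linear convolution output length:
L = N + M - 1
  = 112 + 82 - 1
  = 193 samples

193


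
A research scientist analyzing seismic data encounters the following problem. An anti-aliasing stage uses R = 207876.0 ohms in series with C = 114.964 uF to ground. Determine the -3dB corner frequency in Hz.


Cutoff frequency of a first-order RC filter:
fc = 1 / (2 * pi * R * C)
C = 114.964 uF = 0.000114964 F
fc = 1 / (2 * pi * 207876.0 * 0.000114964)
   = 1 / 150.15717388181
   = 0.00666 Hz

0.00666 Hz


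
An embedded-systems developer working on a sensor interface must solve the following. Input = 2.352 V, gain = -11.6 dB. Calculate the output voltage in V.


Output voltage from dB gain:
V_out = V_in * 10^(gain_dB / 20)
      = 2.352 * 10^(-11.6 / 20)
      = 2.352 * 0.263027
      = 0.6186 V

0.6186 V


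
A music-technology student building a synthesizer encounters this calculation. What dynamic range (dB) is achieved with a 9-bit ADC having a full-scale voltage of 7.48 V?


Dynamic range from full-scale to LSB:
V_min = V_max / 2^bits = 7.48 / 2^9
DR = 20 * log10(V_max / V_min)
   = 20 * log10(2^9)
   = 20 * 9 * log10(2)
   = 54.19 dB

54.19 dB


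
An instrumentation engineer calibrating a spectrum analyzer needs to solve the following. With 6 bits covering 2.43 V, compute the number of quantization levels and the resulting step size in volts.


Step 1 — number of quantization levels:
L = 2^N = 2^6 = 64

Step 2 — LSB step size:
delta = Vfs / L
      = 2.43 / 64
      = 0.03796875 V

Levels = 64; step size = 0.03796875 V
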